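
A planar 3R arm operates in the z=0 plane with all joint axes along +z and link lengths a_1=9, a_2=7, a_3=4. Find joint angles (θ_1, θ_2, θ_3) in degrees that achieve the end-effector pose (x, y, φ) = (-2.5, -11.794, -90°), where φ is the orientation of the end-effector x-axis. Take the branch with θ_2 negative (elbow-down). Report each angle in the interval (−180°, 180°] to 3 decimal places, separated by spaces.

wrist centre = target − a_3·(cos φ, sin φ) = (-2.5000, -7.7940)
cos θ_2 = (66.9964−9²−7²)/(2·9·7) = -0.5000; θ_2 = -120.0019° (elbow-down)
β = atan2(-7.7940,-2.5000) = -107.7841°; ψ = atan2(-6.0621,5.4998) = -47.7841°
θ_1 = β − ψ = -60.0000°
θ_3 = φ − θ_1 − θ_2 = 90.0019° (wrapped to (-180°,180°])

-60.000 -120.002 90.002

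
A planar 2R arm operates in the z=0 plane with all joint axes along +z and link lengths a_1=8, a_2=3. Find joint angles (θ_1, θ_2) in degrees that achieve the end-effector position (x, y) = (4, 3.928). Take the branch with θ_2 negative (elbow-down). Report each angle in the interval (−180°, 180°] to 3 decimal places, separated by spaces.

59.997 -150.004

cos θ_2 = (31.4292−8²−3²)/(2·8·3) = -0.8661; θ_2 = -150.0038° (elbow-down)
β = atan2(3.9280,4.0000) = 44.4797°; ψ = atan2(-1.4998,5.4018) = -15.5174°
θ_1 = β − ψ = 59.9971°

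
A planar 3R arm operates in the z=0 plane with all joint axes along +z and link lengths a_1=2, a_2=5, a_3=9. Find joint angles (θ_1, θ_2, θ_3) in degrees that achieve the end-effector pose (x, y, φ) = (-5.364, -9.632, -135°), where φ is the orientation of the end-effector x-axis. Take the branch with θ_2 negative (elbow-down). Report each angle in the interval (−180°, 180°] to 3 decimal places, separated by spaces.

wrist centre = target − a_3·(cos φ, sin φ) = (1.0000, -3.2680)
cos θ_2 = (11.6800−2²−5²)/(2·2·5) = -0.8660; θ_2 = -149.9971° (elbow-down)
β = atan2(-3.2680,1.0000) = -72.9868°; ψ = atan2(-2.5002,-2.3300) = -132.9817°
θ_1 = β − ψ = 59.9949°
θ_3 = φ − θ_1 − θ_2 = -44.9978° (wrapped to (-180°,180°])

59.995 -149.997 -44.998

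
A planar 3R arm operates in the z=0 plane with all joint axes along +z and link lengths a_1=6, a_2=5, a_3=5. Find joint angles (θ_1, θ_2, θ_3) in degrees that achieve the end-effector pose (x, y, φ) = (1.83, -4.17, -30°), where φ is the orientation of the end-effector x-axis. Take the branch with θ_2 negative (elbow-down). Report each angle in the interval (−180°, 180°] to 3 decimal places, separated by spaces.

-89.999 -149.998 -150.003

wrist centre = target − a_3·(cos φ, sin φ) = (-2.5001, -1.6700)
cos θ_2 = (9.0395−6²−5²)/(2·6·5) = -0.8660; θ_2 = -149.9980° (elbow-down)
β = atan2(-1.6700,-2.5001) = -146.2584°; ψ = atan2(-2.5002,1.6700) = -56.2593°
θ_1 = β − ψ = -89.9991°
θ_3 = φ − θ_1 − θ_2 = -150.0029° (wrapped to (-180°,180°])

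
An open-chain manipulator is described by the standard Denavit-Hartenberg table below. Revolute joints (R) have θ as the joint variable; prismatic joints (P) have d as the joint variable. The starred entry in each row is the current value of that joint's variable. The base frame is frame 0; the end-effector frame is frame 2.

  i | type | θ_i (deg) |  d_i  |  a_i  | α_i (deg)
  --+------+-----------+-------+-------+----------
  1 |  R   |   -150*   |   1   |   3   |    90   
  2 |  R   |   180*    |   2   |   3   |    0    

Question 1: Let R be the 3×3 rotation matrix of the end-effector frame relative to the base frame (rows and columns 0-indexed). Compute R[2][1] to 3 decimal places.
End-effector y-axis (col 1 of R) = (0.0000,0.0000,-1.0000)
R[2][1] = -1.0000

-1.000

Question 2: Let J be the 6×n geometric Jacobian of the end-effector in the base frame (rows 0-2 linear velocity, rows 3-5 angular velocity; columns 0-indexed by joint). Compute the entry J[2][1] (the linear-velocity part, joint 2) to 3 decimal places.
axis z_1 = (-0.5000,0.8660,0.0000); lever o_n−o_1 = (1.5981,3.2321,0.0000)
cross product → J_v[:, 1] = (0.0000,0.0000,-3.0000)
J_ω[:, 1] = z_1
entry J[2][1] = -3.0000

-3.000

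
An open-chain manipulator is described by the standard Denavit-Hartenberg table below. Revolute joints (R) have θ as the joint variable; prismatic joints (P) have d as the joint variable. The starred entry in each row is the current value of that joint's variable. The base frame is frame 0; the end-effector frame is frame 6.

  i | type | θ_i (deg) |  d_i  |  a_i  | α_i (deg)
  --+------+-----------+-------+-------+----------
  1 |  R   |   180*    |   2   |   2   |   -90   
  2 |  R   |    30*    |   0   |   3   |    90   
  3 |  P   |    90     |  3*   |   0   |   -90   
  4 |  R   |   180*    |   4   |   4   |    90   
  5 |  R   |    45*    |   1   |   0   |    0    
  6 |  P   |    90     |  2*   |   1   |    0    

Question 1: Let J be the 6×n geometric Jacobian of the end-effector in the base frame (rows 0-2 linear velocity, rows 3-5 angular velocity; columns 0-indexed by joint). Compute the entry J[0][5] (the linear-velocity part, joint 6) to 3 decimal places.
0.500

prismatic axis z_5 = (0.5000,-0.0000,-0.8660)
J_v[:, 5] = z_5; J_ω[:, 5] = (0,0,0)
entry J[0][5] = 0.5000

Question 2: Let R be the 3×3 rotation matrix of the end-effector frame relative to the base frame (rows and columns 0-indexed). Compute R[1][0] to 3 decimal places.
-0.707

End-effector x-axis (col 0 of R) = (0.6124,-0.7071,0.3536)
R[1][0] = -0.7071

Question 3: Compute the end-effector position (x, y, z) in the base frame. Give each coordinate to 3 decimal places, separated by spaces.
after link 1: o_1 = (-2.0000, 0.0000, 2.0000)
after link 2: o_2 = (-4.5981, 0.0000, 0.5000)
after link 3: o_3 = (-6.0981, 0.0000, 3.0981)
after link 4: o_4 = (-2.6340, 4.0000, 5.0981)
after link 5: o_5 = (-2.1340, 4.0000, 4.2321)
after link 6: o_6 = (-0.5216, 3.2929, 2.8536)

-0.522 3.293 2.854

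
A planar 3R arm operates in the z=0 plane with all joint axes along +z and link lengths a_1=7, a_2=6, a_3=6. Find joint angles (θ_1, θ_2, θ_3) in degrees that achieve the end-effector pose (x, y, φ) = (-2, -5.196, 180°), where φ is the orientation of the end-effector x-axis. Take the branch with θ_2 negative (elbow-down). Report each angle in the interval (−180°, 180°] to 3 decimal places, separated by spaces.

0.001 -120.001 -60.000

wrist centre = target − a_3·(cos φ, sin φ) = (4.0000, -5.1960)
cos θ_2 = (42.9984−7²−6²)/(2·7·6) = -0.5000; θ_2 = -120.0012° (elbow-down)
β = atan2(-5.1960,4.0000) = -52.4101°; ψ = atan2(-5.1961,3.9999) = -52.4113°
θ_1 = β − ψ = 0.0012°
θ_3 = φ − θ_1 − θ_2 = -60.0000° (wrapped to (-180°,180°])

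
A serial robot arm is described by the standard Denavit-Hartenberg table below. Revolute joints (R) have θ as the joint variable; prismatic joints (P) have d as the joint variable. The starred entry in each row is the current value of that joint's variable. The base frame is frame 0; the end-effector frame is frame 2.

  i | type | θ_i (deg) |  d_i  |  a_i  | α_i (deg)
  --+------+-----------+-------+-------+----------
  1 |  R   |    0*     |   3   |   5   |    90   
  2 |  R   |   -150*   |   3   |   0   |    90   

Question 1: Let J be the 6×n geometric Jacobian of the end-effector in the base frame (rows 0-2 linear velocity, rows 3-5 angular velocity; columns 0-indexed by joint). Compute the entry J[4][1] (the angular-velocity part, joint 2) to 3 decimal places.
-1.000

axis z_1 = (0.0000,-1.0000,0.0000); lever o_n−o_1 = (0.0000,-3.0000,0.0000)
cross product → J_v[:, 1] = (0.0000,0.0000,0.0000)
J_ω[:, 1] = z_1
entry J[4][1] = -1.0000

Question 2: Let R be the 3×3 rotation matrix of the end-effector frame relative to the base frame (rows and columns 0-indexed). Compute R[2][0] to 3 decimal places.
End-effector x-axis (col 0 of R) = (-0.8660,-0.0000,-0.5000)
R[2][0] = -0.5000

-0.500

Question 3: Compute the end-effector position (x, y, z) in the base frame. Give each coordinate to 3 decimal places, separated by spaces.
5.000 -3.000 3.000

after link 1: o_1 = (5.0000, 0.0000, 3.0000)
after link 2: o_2 = (5.0000, -3.0000, 3.0000)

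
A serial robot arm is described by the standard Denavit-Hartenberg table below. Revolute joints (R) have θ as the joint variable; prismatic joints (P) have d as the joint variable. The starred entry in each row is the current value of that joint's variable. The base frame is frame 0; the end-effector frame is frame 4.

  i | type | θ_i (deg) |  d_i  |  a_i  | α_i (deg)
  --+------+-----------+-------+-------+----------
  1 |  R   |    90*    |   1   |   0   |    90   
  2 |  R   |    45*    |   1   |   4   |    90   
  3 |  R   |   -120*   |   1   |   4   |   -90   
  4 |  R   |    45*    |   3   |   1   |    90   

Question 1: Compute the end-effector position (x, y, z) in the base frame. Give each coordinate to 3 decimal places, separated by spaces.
-4.576 3.208 3.794

after link 1: o_1 = (0.0000, 0.0000, 1.0000)
after link 2: o_2 = (1.0000, 2.8284, 3.8284)
after link 3: o_3 = (-2.4641, 2.1213, 1.7071)
after link 4: o_4 = (-4.5765, 3.2084, 3.7942)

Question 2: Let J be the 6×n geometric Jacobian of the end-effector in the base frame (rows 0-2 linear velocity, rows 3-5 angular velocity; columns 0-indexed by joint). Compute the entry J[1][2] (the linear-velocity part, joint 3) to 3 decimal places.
axis z_2 = (0.0000,0.7071,-0.7071); lever o_n−o_2 = (-5.5765,0.3800,-0.0342)
cross product → J_v[:, 2] = (0.2445,3.9432,3.9432)
J_ω[:, 2] = z_2
entry J[1][2] = 3.9432

3.943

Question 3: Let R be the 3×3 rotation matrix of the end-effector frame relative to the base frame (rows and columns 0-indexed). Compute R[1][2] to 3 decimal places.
0.250

End-effector z-axis (col 2 of R) = (-0.6124,0.2500,-0.7500)
R[1][2] = 0.2500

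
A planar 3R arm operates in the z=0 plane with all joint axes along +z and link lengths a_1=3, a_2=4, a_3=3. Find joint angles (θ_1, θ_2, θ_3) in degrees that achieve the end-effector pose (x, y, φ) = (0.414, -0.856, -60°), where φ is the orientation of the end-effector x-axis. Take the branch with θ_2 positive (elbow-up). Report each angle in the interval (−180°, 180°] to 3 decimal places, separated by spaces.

18.867 150.006 131.127

wrist centre = target − a_3·(cos φ, sin φ) = (-1.0860, 1.7421)
cos θ_2 = (4.2142−3²−4²)/(2·3·4) = -0.8661; θ_2 = 150.0056° (elbow-up)
β = atan2(1.7421,-1.0860) = 121.9392°; ψ = atan2(1.9997,-0.4643) = 103.0717°
θ_1 = β − ψ = 18.8675°
θ_3 = φ − θ_1 − θ_2 = 131.1270° (wrapped to (-180°,180°])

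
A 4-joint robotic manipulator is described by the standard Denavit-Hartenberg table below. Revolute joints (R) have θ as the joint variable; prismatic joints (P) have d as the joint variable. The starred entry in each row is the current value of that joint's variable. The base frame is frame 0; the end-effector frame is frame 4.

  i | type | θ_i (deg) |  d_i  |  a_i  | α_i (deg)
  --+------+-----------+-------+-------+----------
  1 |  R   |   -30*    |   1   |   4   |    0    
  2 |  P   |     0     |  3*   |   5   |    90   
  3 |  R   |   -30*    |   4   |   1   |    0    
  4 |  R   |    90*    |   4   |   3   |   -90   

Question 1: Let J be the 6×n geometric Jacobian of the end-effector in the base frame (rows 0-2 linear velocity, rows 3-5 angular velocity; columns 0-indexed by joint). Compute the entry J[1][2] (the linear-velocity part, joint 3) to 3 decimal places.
axis z_2 = (-0.5000,-0.8660,0.0000); lever o_n−o_2 = (-1.9510,-8.1112,2.0981)
cross product → J_v[:, 2] = (-1.8170,1.0490,2.3660)
J_ω[:, 2] = z_2
entry J[1][2] = 1.0490

1.049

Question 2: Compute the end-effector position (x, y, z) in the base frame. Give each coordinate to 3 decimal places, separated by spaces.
5.843 -12.611 6.098

after link 1: o_1 = (3.4641, -2.0000, 1.0000)
after link 2: o_2 = (7.7942, -4.5000, 4.0000)
after link 3: o_3 = (6.5442, -8.3971, 3.5000)
after link 4: o_4 = (5.8433, -12.6112, 6.0981)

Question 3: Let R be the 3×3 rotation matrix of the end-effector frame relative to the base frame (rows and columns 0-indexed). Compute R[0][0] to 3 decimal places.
End-effector x-axis (col 0 of R) = (0.4330,-0.2500,0.8660)
R[0][0] = 0.4330

0.433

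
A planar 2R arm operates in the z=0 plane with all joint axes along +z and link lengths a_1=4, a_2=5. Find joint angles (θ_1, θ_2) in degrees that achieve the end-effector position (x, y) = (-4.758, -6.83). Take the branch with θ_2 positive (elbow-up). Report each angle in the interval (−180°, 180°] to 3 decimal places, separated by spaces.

cos θ_2 = (69.2875−4²−5²)/(2·4·5) = 0.7072; θ_2 = 44.9935° (elbow-up)
β = atan2(-6.8300,-4.7580) = -124.8623°; ψ = atan2(3.5351,7.5359) = 25.1315°
θ_1 = β − ψ = -149.9938°

-149.994 44.994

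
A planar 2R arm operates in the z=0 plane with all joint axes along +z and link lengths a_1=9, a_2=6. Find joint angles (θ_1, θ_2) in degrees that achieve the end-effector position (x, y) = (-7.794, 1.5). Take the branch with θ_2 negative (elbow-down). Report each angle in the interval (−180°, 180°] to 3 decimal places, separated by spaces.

-150.000 -120.002

cos θ_2 = (62.9964−9²−6²)/(2·9·6) = -0.5000; θ_2 = -120.0022° (elbow-down)
β = atan2(1.5000,-7.7940) = 169.1063°; ψ = atan2(-5.1960,5.9998) = -40.8937°
θ_1 = β − ψ = 210.0000°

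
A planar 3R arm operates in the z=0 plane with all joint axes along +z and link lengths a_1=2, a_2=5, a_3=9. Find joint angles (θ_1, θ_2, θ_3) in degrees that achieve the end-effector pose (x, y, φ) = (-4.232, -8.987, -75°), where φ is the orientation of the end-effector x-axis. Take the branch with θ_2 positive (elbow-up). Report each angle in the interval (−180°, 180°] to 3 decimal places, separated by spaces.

149.983 45.017 89.999

wrist centre = target − a_3·(cos φ, sin φ) = (-6.5614, -0.2937)
cos θ_2 = (43.1378−2²−5²)/(2·2·5) = 0.7069; θ_2 = 45.0174° (elbow-up)
β = atan2(-0.2937,-6.5614) = -177.4373°; ψ = atan2(3.5366,5.5345) = 32.5792°
θ_1 = β − ψ = -210.0166°
θ_3 = φ − θ_1 − θ_2 = 89.9991° (wrapped to (-180°,180°])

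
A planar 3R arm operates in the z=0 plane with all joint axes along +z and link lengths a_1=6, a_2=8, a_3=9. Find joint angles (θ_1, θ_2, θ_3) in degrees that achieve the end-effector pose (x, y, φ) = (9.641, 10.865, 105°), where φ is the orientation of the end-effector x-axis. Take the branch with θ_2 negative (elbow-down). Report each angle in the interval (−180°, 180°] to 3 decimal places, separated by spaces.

44.995 -59.996 120.001

wrist centre = target − a_3·(cos φ, sin φ) = (11.9704, 2.1717)
cos θ_2 = (148.0059−6²−8²)/(2·6·8) = 0.5001; θ_2 = -59.9959° (elbow-down)
β = atan2(2.1717,11.9704) = 10.2828°; ψ = atan2(-6.9279,10.0005) = -34.7126°
θ_1 = β − ψ = 44.9953°
θ_3 = φ − θ_1 − θ_2 = 120.0006° (wrapped to (-180°,180°])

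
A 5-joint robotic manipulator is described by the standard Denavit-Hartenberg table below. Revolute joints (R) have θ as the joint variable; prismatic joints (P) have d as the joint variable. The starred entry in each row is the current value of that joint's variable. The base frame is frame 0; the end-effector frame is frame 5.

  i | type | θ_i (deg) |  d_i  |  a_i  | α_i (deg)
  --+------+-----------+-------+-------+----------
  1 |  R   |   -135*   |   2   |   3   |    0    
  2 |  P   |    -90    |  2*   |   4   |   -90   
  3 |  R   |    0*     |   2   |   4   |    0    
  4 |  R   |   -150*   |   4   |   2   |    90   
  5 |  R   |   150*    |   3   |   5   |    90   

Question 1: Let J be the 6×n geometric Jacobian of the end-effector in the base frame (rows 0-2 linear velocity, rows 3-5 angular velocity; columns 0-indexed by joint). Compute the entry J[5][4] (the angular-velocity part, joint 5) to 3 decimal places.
axis z_4 = (0.3536,-0.3536,-0.8660); lever o_n−o_4 = (-3.3588,-0.1768,-4.7631)
cross product → J_v[:, 4] = (1.5309,4.5928,-1.2500)
J_ω[:, 4] = z_4
entry J[5][4] = -0.8660

-0.866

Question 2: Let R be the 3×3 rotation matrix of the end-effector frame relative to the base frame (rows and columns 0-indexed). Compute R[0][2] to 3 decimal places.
-0.306

End-effector z-axis (col 2 of R) = (-0.3062,-0.9186,0.2500)
R[0][2] = -0.3062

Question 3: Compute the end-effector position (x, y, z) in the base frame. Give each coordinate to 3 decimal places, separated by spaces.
-14.155 -2.109 0.237

after link 1: o_1 = (-2.1213, -2.1213, 2.0000)
after link 2: o_2 = (-4.9497, 0.7071, 4.0000)
after link 3: o_3 = (-9.1924, 2.1213, 4.0000)
after link 4: o_4 = (-10.7961, -1.9319, 5.0000)
after link 5: o_5 = (-14.1548, -2.1086, 0.2369)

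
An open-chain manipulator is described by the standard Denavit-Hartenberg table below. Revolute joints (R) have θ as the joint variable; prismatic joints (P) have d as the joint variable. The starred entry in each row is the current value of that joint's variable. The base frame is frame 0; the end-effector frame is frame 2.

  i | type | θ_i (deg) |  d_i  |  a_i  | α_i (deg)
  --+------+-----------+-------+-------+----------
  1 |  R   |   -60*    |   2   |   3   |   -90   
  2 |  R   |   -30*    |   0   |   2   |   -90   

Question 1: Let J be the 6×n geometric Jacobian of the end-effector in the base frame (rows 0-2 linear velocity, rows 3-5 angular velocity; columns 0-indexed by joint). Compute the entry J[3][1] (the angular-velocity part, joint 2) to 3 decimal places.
0.866

axis z_1 = (0.8660,0.5000,0.0000); lever o_n−o_1 = (0.8660,-1.5000,1.0000)
cross product → J_v[:, 1] = (0.5000,-0.8660,-1.7321)
J_ω[:, 1] = z_1
entry J[3][1] = 0.8660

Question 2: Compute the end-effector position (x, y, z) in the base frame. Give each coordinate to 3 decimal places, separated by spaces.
after link 1: o_1 = (1.5000, -2.5981, 2.0000)
after link 2: o_2 = (2.3660, -4.0981, 3.0000)

2.366 -4.098 3.000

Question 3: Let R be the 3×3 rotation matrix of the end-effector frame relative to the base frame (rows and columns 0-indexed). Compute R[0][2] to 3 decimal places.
0.250

End-effector z-axis (col 2 of R) = (0.2500,-0.4330,-0.8660)
R[0][2] = 0.2500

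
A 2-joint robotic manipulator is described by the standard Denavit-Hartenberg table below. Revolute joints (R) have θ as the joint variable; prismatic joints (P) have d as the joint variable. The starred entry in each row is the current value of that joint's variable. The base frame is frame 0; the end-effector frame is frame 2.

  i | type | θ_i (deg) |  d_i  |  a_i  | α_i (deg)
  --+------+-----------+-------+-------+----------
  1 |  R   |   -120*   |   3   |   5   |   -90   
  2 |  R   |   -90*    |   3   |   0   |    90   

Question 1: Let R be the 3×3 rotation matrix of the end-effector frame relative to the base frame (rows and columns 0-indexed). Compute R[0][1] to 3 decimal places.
End-effector y-axis (col 1 of R) = (0.8660,-0.5000,0.0000)
R[0][1] = 0.8660

0.866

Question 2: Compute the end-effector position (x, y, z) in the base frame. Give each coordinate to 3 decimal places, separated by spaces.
0.098 -5.830 3.000

after link 1: o_1 = (-2.5000, -4.3301, 3.0000)
after link 2: o_2 = (0.0981, -5.8301, 3.0000)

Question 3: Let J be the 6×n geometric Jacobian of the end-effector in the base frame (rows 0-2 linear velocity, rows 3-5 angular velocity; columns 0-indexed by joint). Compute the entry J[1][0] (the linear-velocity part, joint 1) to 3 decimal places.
0.098

axis z_0 = ẑ; lever o_n−o_0 = (0.0981,-5.8301,3.0000)
cross product → J_v[:, 0] = (5.8301,0.0981,-0.0000)
J_ω[:, 0] = z_0
entry J[1][0] = 0.0981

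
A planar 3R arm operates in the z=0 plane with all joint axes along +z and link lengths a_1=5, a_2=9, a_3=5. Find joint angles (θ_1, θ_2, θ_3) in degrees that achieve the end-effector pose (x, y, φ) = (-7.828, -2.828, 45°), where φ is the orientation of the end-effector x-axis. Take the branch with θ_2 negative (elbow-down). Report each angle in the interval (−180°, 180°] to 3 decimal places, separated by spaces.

wrist centre = target − a_3·(cos φ, sin φ) = (-11.3635, -6.3635)
cos θ_2 = (169.6245−5²−9²)/(2·5·9) = 0.7069; θ_2 = -45.0136° (elbow-down)
β = atan2(-6.3635,-11.3635) = -150.7513°; ψ = atan2(-6.3655,11.3624) = -29.2584°
θ_1 = β − ψ = -121.4929°
θ_3 = φ − θ_1 − θ_2 = -148.4935° (wrapped to (-180°,180°])

-121.493 -45.014 -148.493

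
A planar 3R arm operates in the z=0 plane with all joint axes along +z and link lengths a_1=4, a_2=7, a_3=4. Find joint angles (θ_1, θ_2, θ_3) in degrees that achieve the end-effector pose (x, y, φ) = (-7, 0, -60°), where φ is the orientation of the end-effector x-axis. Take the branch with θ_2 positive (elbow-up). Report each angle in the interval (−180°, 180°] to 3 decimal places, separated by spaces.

120.000 60.000 120.000

wrist centre = target − a_3·(cos φ, sin φ) = (-9.0000, 3.4641)
cos θ_2 = (93.0000−4²−7²)/(2·4·7) = 0.5000; θ_2 = 60.0000° (elbow-up)
β = atan2(3.4641,-9.0000) = 158.9483°; ψ = atan2(6.0622,7.5000) = 38.9483°
θ_1 = β − ψ = 120.0000°
θ_3 = φ − θ_1 − θ_2 = 120.0000° (wrapped to (-180°,180°])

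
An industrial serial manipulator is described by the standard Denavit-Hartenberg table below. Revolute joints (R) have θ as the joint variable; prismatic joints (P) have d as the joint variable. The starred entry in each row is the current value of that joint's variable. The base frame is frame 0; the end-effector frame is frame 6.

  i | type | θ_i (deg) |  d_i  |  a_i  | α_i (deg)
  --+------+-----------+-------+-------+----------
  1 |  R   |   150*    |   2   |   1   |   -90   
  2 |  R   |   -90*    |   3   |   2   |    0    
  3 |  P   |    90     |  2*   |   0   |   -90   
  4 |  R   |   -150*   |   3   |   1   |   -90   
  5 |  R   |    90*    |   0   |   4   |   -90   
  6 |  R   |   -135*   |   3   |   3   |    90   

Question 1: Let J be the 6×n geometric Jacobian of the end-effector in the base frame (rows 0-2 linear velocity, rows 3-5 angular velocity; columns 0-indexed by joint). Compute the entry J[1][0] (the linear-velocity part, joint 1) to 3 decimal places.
-6.203

axis z_0 = ẑ; lever o_n−o_0 = (-6.2031,-3.1587,2.8787)
cross product → J_v[:, 0] = (3.1587,-6.2031,0.0000)
J_ω[:, 0] = z_0
entry J[1][0] = -6.2031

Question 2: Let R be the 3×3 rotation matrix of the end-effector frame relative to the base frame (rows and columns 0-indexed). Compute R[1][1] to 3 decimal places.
0.866

End-effector y-axis (col 1 of R) = (-0.5000,0.8660,0.0000)
R[1][1] = 0.8660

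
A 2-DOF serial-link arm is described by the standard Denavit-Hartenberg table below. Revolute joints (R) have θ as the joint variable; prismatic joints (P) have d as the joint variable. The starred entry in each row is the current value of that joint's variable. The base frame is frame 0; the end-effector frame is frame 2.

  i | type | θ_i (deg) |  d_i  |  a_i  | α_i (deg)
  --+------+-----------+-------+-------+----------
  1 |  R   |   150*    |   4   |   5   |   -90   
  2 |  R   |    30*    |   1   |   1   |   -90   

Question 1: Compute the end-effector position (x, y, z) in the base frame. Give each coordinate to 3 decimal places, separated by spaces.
-5.580 2.067 3.500

after link 1: o_1 = (-4.3301, 2.5000, 4.0000)
after link 2: o_2 = (-5.5801, 2.0670, 3.5000)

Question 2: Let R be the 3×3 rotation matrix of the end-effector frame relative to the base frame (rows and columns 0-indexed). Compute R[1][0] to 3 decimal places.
End-effector x-axis (col 0 of R) = (-0.7500,0.4330,-0.5000)
R[1][0] = 0.4330

0.433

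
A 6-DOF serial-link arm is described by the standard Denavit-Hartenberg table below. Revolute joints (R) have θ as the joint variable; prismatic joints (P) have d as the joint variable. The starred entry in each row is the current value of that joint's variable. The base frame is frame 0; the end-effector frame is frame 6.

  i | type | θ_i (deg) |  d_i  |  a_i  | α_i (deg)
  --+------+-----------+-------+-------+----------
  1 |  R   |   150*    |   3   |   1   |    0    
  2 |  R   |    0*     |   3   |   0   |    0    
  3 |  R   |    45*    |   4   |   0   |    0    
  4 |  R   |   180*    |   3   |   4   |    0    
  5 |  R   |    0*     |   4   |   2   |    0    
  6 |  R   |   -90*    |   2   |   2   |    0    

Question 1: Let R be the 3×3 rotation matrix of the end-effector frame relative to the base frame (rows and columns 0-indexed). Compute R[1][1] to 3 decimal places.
0.259

End-effector y-axis (col 1 of R) = (0.9659,0.2588,0.0000)
R[1][1] = 0.2588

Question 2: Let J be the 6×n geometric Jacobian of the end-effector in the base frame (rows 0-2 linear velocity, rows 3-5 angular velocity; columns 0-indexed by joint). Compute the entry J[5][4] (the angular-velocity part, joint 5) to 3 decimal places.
1.000

axis z_4 = (0.0000,0.0000,1.0000); lever o_n−o_4 = (2.4495,-1.4142,6.0000)
cross product → J_v[:, 4] = (1.4142,2.4495,-0.0000)
J_ω[:, 4] = z_4
entry J[5][4] = 1.0000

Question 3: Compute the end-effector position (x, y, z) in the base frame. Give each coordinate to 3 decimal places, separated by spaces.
5.447 0.121 19.000

after link 1: o_1 = (-0.8660, 0.5000, 3.0000)
after link 2: o_2 = (-0.8660, 0.5000, 6.0000)
after link 3: o_3 = (-0.8660, 0.5000, 10.0000)
after link 4: o_4 = (2.9977, 1.5353, 13.0000)
after link 5: o_5 = (4.9295, 2.0529, 17.0000)
after link 6: o_6 = (5.4472, 0.1211, 19.0000)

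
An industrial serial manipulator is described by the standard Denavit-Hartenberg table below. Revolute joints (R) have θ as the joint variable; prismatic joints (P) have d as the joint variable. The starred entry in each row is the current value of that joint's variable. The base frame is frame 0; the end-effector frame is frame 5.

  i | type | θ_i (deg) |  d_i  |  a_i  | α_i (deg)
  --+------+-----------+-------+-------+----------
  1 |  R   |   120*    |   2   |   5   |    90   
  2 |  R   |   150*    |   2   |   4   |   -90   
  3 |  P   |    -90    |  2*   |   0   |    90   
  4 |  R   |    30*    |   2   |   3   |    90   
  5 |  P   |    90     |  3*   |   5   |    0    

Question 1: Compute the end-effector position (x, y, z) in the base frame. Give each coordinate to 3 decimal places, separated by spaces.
after link 1: o_1 = (-2.5000, 4.3301, 2.0000)
after link 2: o_2 = (0.9641, 2.3301, 4.0000)
after link 3: o_3 = (1.4641, 1.4641, 2.2679)
after link 4: o_4 = (3.2231, 3.6136, -0.0311)
after link 5: o_5 = (1.7075, 9.2386, -0.2811)

1.708 9.239 -0.281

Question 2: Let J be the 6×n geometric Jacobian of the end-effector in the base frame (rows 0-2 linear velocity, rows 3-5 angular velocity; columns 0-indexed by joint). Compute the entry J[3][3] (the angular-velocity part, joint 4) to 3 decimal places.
axis z_3 = (-0.4330,0.7500,-0.5000); lever o_n−o_3 = (0.2434,7.7745,-2.5490)
cross product → J_v[:, 3] = (1.9755,-1.2255,-3.5490)
J_ω[:, 3] = z_3
entry J[3][3] = -0.4330

-0.433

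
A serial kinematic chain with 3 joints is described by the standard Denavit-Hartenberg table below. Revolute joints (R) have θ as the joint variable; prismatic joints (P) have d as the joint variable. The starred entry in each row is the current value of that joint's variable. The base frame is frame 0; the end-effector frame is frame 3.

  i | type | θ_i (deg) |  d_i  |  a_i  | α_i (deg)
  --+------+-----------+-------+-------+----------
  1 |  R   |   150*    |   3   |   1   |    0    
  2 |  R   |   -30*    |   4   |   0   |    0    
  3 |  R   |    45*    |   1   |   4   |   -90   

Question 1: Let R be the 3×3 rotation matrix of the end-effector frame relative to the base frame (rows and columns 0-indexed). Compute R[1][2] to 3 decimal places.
End-effector z-axis (col 2 of R) = (-0.2588,-0.9659,0.0000)
R[1][2] = -0.9659

-0.966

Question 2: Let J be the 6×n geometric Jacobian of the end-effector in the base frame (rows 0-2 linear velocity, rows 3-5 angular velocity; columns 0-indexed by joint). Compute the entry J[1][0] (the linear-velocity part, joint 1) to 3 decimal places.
axis z_0 = ẑ; lever o_n−o_0 = (-4.7297,1.5353,8.0000)
cross product → J_v[:, 0] = (-1.5353,-4.7297,0.0000)
J_ω[:, 0] = z_0
entry J[1][0] = -4.7297

-4.730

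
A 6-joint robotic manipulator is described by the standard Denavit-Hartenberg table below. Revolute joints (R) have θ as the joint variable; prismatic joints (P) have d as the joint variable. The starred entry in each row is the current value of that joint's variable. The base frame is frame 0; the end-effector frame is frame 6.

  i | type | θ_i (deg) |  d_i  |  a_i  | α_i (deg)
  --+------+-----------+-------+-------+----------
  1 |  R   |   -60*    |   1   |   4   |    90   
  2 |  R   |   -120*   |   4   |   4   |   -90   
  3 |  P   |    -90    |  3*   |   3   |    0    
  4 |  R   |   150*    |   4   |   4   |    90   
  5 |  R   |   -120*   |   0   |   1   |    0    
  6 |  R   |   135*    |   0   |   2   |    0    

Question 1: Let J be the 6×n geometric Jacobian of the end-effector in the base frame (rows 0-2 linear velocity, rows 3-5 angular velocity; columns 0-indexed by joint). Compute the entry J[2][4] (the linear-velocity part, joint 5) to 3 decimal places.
-0.867

axis z_4 = (-0.6495,0.1250,-0.7500); lever o_n−o_4 = (0.7441,1.1913,-0.4458)
cross product → J_v[:, 4] = (0.8378,-0.8476,-0.8668)
J_ω[:, 4] = z_4
entry J[2][4] = -0.8668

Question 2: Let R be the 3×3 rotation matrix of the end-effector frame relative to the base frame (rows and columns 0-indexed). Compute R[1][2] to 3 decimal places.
End-effector z-axis (col 2 of R) = (-0.6495,0.1250,-0.7500)
R[1][2] = 0.1250

0.125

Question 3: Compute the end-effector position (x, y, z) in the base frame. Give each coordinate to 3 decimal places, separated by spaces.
after link 1: o_1 = (2.0000, -3.4641, 1.0000)
after link 2: o_2 = (-2.4641, -3.7321, -2.4641)
after link 3: o_3 = (-3.7631, -7.4821, -3.9641)
after link 4: o_4 = (0.4689, -7.8840, -7.6962)
after link 5: o_5 = (-0.2186, -7.5592, -7.0466)
after link 6: o_6 = (1.2130, -6.6927, -8.1420)

1.213 -6.693 -8.142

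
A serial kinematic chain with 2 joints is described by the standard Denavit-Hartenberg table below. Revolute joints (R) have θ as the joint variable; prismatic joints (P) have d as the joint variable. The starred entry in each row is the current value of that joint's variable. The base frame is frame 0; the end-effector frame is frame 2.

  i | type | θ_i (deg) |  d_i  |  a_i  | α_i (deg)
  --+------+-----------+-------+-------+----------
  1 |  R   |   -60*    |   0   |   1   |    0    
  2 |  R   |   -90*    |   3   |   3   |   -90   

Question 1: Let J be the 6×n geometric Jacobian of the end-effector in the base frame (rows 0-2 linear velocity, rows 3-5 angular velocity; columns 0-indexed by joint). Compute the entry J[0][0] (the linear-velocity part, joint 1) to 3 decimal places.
2.366

axis z_0 = ẑ; lever o_n−o_0 = (-2.0981,-2.3660,3.0000)
cross product → J_v[:, 0] = (2.3660,-2.0981,0.0000)
J_ω[:, 0] = z_0
entry J[0][0] = 2.3660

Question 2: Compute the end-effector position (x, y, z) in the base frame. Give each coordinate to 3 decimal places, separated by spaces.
after link 1: o_1 = (0.5000, -0.8660, 0.0000)
after link 2: o_2 = (-2.0981, -2.3660, 3.0000)

-2.098 -2.366 3.000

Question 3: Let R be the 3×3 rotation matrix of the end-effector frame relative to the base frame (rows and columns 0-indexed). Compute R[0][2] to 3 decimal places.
End-effector z-axis (col 2 of R) = (0.5000,-0.8660,0.0000)
R[0][2] = 0.5000

0.500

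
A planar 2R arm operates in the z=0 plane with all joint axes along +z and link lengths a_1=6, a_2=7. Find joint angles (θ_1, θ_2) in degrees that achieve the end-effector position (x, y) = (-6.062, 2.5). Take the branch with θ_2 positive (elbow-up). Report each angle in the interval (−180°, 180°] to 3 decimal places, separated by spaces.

cos θ_2 = (42.9978−6²−7²)/(2·6·7) = -0.5000; θ_2 = 120.0017° (elbow-up)
β = atan2(2.5000,-6.0620) = 157.5885°; ψ = atan2(6.0621,2.4998) = 67.5902°
θ_1 = β − ψ = 89.9983°

89.998 120.002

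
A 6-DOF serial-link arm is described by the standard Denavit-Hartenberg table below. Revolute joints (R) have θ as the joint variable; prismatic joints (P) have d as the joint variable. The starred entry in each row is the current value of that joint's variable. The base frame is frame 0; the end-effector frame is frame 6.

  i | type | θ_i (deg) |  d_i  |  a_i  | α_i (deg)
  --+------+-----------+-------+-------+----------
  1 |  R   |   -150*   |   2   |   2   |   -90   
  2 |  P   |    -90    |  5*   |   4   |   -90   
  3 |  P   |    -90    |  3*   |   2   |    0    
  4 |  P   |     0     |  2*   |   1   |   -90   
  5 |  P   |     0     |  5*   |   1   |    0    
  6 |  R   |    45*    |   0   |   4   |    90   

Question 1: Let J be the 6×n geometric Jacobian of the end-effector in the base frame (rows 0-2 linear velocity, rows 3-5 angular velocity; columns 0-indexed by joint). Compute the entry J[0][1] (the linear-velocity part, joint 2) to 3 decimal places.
prismatic axis z_1 = (0.5000,-0.8660,0.0000)
J_v[:, 1] = z_1; J_ω[:, 1] = (0,0,0)
entry J[0][1] = 0.5000

0.500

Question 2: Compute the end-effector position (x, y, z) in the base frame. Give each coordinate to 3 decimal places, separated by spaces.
after link 1: o_1 = (-1.7321, -1.0000, 2.0000)
after link 2: o_2 = (0.7679, -5.3301, 6.0000)
after link 3: o_3 = (-0.8301, -8.5622, 6.0000)
after link 4: o_4 = (-2.0622, -10.4282, 6.0000)
after link 5: o_5 = (-1.5622, -11.2942, 11.0000)
after link 6: o_6 = (2.3015, -12.3295, 11.0000)

2.302 -12.330 11.000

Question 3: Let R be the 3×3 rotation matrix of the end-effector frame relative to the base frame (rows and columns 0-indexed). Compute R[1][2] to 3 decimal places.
End-effector z-axis (col 2 of R) = (-0.2588,-0.9659,0.0000)
R[1][2] = -0.9659

-0.966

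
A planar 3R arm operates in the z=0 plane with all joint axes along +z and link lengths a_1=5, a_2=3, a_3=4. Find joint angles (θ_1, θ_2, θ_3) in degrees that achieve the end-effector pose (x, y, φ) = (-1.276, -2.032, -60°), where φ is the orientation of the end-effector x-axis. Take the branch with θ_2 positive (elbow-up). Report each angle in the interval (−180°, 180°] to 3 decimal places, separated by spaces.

120.002 135.010 44.988

wrist centre = target − a_3·(cos φ, sin φ) = (-3.2760, 1.4321)
cos θ_2 = (12.7831−5²−3²)/(2·5·3) = -0.7072; θ_2 = 135.0100° (elbow-up)
β = atan2(1.4321,-3.2760) = 156.3875°; ψ = atan2(2.1209,2.8783) = 36.3855°
θ_1 = β − ψ = 120.0020°
θ_3 = φ − θ_1 − θ_2 = 44.9880° (wrapped to (-180°,180°])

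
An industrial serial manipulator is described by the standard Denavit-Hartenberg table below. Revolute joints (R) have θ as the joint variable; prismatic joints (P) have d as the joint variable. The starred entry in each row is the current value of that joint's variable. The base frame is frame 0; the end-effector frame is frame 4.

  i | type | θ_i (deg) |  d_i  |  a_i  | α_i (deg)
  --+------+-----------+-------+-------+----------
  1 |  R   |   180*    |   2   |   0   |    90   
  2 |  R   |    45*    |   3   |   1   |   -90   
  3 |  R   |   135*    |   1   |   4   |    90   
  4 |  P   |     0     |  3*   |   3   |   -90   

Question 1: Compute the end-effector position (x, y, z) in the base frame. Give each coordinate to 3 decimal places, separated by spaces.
after link 1: o_1 = (0.0000, 0.0000, 2.0000)
after link 2: o_2 = (-0.7071, 3.0000, 2.7071)
after link 3: o_3 = (2.0000, 0.1716, 1.4142)
after link 4: o_4 = (2.0000, -4.0711, 1.4142)

2.000 -4.071 1.414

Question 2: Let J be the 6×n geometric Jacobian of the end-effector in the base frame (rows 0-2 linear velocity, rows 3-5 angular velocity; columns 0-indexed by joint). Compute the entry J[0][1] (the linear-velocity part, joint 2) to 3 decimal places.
axis z_1 = (0.0000,1.0000,0.0000); lever o_n−o_1 = (2.0000,-4.0711,-0.5858)
cross product → J_v[:, 1] = (-0.5858,0.0000,-2.0000)
J_ω[:, 1] = z_1
entry J[0][1] = -0.5858

-0.586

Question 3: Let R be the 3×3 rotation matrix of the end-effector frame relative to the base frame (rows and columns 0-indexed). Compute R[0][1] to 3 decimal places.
0.500

End-effector y-axis (col 1 of R) = (0.5000,0.7071,-0.5000)
R[0][1] = 0.5000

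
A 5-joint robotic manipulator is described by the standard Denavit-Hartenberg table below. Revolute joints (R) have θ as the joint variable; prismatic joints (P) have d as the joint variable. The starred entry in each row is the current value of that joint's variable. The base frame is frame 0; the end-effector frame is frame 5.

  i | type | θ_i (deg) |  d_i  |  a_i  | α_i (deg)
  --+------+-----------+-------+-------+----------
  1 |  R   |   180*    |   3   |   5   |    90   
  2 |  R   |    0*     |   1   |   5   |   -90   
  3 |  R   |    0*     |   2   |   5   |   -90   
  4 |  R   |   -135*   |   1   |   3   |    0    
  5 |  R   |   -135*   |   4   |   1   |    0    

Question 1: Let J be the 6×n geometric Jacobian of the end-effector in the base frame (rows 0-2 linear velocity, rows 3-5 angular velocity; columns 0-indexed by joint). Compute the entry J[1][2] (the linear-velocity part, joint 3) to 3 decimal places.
axis z_2 = (0.0000,0.0000,1.0000); lever o_n−o_2 = (-2.8787,-5.0000,3.1213)
cross product → J_v[:, 2] = (5.0000,-2.8787,0.0000)
J_ω[:, 2] = z_2
entry J[1][2] = -2.8787

-2.879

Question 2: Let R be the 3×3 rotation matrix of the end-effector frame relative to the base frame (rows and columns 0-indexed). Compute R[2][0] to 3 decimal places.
-1.000

End-effector x-axis (col 0 of R) = (0.0000,-0.0000,-1.0000)
R[2][0] = -1.0000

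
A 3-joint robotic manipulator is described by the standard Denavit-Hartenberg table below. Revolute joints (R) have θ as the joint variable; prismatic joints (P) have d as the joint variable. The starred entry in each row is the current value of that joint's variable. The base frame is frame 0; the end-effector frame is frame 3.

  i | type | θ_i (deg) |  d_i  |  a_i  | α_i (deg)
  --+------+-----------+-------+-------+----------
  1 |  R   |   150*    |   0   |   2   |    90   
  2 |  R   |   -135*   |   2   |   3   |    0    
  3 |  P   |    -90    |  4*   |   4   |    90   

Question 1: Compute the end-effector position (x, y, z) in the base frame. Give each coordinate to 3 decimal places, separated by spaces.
after link 1: o_1 = (-1.7321, 1.0000, 0.0000)
after link 2: o_2 = (1.1051, 1.6714, -2.1213)
after link 3: o_3 = (5.5546, 3.7213, 0.7071)

5.555 3.721 0.707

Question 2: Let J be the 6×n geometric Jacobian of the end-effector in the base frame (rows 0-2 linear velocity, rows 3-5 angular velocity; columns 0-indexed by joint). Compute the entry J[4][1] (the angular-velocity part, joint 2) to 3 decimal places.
axis z_1 = (0.5000,0.8660,0.0000); lever o_n−o_1 = (7.2866,2.7213,0.7071)
cross product → J_v[:, 1] = (0.6124,-0.3536,-4.9497)
J_ω[:, 1] = z_1
entry J[4][1] = 0.8660

0.866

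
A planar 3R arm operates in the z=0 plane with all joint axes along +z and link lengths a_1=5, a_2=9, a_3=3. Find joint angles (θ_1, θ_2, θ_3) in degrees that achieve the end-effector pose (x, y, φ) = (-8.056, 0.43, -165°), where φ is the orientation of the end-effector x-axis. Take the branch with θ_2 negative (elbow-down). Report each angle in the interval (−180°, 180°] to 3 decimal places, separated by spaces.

-71.336 -149.994 56.330

wrist centre = target − a_3·(cos φ, sin φ) = (-5.1582, 1.2065)
cos θ_2 = (28.0628−5²−9²)/(2·5·9) = -0.8660; θ_2 = -149.9935° (elbow-down)
β = atan2(1.2065,-5.1582) = 166.8357°; ψ = atan2(-4.5009,-2.7937) = -121.8281°
θ_1 = β − ψ = 288.6638°
θ_3 = φ − θ_1 − θ_2 = 56.3297° (wrapped to (-180°,180°])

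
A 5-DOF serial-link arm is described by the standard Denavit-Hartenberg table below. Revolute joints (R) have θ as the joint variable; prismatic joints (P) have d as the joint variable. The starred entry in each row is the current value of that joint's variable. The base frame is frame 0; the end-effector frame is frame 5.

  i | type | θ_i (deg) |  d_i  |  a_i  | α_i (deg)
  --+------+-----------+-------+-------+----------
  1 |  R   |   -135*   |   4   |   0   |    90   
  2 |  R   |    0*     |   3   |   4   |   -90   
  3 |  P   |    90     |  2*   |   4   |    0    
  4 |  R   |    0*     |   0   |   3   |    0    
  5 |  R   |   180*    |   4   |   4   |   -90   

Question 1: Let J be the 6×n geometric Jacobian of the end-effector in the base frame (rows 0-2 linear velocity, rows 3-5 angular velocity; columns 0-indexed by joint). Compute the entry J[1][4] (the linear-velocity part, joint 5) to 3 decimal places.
axis z_4 = (0.0000,0.0000,1.0000); lever o_n−o_4 = (-2.8284,2.8284,4.0000)
cross product → J_v[:, 4] = (-2.8284,-2.8284,0.0000)
J_ω[:, 4] = z_4
entry J[1][4] = -2.8284

-2.828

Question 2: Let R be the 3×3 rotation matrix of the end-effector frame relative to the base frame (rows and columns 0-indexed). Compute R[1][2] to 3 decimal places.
-0.707

End-effector z-axis (col 2 of R) = (-0.7071,-0.7071,0.0000)
R[1][2] = -0.7071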